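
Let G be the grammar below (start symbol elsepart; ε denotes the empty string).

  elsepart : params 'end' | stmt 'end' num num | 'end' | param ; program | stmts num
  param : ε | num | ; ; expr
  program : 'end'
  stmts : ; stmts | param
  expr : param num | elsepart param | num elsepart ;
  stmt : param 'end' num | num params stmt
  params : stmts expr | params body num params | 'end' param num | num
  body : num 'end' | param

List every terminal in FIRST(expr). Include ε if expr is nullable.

{ 'end', ;, num }

From expr : param num: param nullable, take FIRST(param) ∪ {num} = { ;, num }.
From expr : elsepart param: add FIRST(elsepart) = { 'end', ;, num }.
expr : num elsepart ; contributes {num}.
Union: FIRST(expr) = { 'end', ;, num }.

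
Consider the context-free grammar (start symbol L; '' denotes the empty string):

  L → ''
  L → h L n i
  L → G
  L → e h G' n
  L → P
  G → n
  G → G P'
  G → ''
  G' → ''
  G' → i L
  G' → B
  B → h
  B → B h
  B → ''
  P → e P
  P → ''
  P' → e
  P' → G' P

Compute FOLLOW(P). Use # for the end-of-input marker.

In L → P: P is at the end, add FOLLOW(L) = { #, e, h, i, n }.
In P → e P: P is at the end, add FOLLOW(P) = { #, e, h, i, n }.
In P' → G' P: P is at the end, add FOLLOW(P') = { #, e, h, i, n }.
Union: FOLLOW(P) = { #, e, h, i, n }.

{ #, e, h, i, n }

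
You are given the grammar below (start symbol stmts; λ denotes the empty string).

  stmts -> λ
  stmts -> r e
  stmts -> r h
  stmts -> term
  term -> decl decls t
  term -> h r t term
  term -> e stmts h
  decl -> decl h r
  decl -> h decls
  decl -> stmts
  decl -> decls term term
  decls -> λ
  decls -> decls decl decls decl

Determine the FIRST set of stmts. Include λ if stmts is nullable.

{ e, h, r, t, λ }

stmts -> λ contributes λ.
stmts -> r e contributes {r}.
stmts -> r h contributes {r}.
From stmts -> term: add FIRST(term) = { e, h, r, t }.
Union: FIRST(stmts) = { e, h, r, t, λ }.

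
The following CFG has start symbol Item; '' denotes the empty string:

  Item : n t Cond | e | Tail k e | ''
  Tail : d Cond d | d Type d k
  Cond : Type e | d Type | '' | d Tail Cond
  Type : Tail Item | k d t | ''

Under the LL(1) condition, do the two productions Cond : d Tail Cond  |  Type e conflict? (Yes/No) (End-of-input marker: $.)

FIRST(d Tail Cond) = { d } and FIRST(Type e) = { d, e, k }.
Both contain d, so the two alternatives are not disjoint — LL(1) conflict.

Yes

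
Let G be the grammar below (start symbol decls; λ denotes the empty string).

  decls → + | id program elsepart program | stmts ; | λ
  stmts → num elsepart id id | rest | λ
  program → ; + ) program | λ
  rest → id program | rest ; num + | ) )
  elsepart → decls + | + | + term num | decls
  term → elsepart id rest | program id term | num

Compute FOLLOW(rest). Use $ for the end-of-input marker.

In stmts → rest: rest is at the end, add FOLLOW(stmts) = { ; }.
In rest → rest ; num +: add FIRST(; num +) = { ; }.
In term → elsepart id rest: rest is at the end, add FOLLOW(term) = { num }.
Union: FOLLOW(rest) = { ;, num }.

{ ;, num }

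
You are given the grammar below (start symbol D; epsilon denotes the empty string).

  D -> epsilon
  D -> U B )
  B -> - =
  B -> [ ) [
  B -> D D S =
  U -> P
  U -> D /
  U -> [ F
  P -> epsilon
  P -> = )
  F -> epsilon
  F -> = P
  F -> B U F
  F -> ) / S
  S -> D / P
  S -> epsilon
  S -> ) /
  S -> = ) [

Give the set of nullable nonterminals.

{ D, F, P, S, U }

Directly nullable (have an epsilon-production): D, P, F, S.
U -> P with every symbol nullable, so U is nullable.
No other nonterminal has a production whose RHS symbols are all nullable.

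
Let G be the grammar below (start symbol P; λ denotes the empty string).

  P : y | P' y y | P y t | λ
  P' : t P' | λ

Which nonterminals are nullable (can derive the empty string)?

{ P, P' }

Directly nullable (have an λ-production): P, P'.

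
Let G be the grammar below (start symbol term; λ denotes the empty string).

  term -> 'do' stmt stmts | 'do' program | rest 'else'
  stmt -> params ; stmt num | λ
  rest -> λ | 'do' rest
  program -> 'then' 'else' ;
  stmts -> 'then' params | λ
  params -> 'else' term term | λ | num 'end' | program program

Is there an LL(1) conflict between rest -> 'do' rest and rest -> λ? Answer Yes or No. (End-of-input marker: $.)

FIRST('do' rest) = { 'do' } and FIRST(λ) = { λ }.
The second is nullable but FOLLOW(rest) = { 'else' } is disjoint from FIRST of the first.

No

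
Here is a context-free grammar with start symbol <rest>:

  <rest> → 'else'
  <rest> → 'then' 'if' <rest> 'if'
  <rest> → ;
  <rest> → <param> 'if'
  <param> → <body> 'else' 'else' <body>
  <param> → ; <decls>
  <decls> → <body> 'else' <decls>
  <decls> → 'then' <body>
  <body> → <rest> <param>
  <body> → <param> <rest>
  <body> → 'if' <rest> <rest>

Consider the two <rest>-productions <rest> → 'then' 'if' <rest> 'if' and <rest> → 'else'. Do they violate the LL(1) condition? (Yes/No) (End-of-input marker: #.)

FIRST('then' 'if' <rest> 'if') = { 'then' } and FIRST('else') = { 'else' }.
The FIRST sets are disjoint and neither alternative is nullable — no conflict.

No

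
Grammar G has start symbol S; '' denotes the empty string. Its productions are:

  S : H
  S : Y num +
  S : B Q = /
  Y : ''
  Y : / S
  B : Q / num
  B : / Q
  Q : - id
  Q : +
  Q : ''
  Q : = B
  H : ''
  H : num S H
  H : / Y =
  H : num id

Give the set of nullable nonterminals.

Directly nullable (have an ''-production): Y, Q, H.
S : H with every symbol nullable, so S is nullable.
No other nonterminal has a production whose RHS symbols are all nullable.

{ H, Q, S, Y }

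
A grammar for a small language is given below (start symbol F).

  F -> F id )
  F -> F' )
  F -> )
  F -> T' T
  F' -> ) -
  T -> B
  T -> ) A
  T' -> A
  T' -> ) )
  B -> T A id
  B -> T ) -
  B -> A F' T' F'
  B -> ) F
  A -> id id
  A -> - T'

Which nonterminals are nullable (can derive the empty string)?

No nonterminal has an empty production or an RHS whose symbols are all nullable.

{ } (none)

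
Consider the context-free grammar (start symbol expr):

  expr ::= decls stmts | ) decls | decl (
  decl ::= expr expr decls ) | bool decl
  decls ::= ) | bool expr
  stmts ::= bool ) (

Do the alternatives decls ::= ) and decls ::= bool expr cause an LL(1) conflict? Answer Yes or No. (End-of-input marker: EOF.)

FIRST()) = { ) } and FIRST(bool expr) = { bool }.
The FIRST sets are disjoint and neither alternative is nullable — no conflict.

No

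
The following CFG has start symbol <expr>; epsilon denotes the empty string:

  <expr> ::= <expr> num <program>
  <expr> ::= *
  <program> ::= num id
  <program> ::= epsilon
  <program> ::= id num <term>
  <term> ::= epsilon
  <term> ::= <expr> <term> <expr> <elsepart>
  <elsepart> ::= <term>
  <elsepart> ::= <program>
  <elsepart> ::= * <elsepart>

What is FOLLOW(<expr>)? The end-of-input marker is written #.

<expr> is the start symbol, so # ∈ FOLLOW(<expr>).
In <expr> ::= <expr> num <program>: add FIRST(num <program>) = { num }.
In <term> ::= <expr> <term> <expr> <elsepart>: add FIRST(<term> <expr> <elsepart>) = { * }.
In <term> ::= <expr> <term> <expr> <elsepart>: add FIRST(<elsepart>)\{epsilon} = { *, id, num }.
  Since <elsepart> is nullable, also add FOLLOW(<term>) = { #, *, id, num }.
Union: FOLLOW(<expr>) = { #, *, id, num }.

{ #, *, id, num }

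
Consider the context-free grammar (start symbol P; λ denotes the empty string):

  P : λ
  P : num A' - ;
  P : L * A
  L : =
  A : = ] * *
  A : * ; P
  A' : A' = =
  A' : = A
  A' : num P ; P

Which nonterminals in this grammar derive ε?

Directly nullable (have an λ-production): P.
No other nonterminal has a production whose RHS symbols are all nullable.

{ P }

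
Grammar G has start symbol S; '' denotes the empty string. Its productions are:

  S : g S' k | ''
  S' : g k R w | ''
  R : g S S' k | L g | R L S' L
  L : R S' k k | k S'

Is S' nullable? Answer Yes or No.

S' has an ''-production, so S' ⇒ ''.

Yes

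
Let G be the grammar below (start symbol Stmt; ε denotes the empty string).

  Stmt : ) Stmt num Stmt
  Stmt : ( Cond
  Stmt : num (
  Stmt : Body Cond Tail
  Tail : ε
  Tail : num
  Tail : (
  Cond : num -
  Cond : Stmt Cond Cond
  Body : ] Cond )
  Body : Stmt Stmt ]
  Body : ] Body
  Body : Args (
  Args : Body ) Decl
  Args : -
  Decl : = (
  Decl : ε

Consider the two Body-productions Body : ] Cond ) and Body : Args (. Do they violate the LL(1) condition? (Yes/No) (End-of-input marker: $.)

Yes

FIRST(] Cond )) = { ] } and FIRST(Args () = { (, ), -, ], num }.
Both contain ], so the two alternatives are not disjoint — LL(1) conflict.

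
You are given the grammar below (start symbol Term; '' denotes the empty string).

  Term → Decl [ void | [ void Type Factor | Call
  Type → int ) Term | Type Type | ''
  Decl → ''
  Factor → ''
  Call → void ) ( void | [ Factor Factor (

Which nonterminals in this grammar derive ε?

{ Decl, Factor, Type }

Directly nullable (have an ''-production): Type, Decl, Factor.
No other nonterminal has a production whose RHS symbols are all nullable.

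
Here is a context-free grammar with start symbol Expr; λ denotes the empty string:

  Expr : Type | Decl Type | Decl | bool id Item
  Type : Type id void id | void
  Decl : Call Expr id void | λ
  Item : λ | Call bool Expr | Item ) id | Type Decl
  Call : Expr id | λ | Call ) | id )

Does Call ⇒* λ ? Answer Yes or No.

Yes

Call has an λ-production, so Call ⇒ λ.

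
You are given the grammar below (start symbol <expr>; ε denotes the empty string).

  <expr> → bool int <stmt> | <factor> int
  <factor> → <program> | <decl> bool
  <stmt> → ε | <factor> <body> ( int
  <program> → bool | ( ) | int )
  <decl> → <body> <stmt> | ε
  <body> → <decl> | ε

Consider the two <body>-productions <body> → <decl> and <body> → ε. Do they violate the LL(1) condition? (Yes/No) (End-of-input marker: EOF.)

FIRST(<decl>) = { (, bool, int, ε } and FIRST(ε) = { ε }.
Both alternatives are nullable, violating the LL(1) condition.

Yes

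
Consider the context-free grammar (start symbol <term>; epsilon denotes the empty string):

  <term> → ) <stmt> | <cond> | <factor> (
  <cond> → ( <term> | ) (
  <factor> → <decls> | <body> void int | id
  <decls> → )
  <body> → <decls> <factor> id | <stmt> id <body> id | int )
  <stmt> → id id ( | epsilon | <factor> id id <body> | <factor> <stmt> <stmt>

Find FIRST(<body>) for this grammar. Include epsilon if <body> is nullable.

{ ), id, int }

From <body> → <decls> <factor> id: add FIRST(<decls>) = { ) }.
From <body> → <stmt> id <body> id: <stmt> nullable, take FIRST(<stmt>) ∪ {id} = { ), id, int }.
<body> → int ) contributes {int}.
Union: FIRST(<body>) = { ), id, int }.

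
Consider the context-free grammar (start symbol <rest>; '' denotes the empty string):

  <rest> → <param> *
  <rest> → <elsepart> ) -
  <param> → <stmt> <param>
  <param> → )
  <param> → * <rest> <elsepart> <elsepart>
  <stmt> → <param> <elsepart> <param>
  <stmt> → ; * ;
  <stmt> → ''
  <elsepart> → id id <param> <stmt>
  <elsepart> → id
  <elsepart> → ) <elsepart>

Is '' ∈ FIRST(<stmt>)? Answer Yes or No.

<stmt> has an ''-production, so <stmt> ⇒ ''.

Yes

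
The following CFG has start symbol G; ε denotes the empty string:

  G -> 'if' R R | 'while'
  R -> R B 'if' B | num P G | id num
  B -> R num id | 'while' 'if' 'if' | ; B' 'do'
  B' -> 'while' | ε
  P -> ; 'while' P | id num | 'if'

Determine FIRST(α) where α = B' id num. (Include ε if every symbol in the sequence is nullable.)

Add FIRST(B')\{ε} = { 'while' }; B' is nullable, continue.
id is a terminal; add {id} and stop.

{ 'while', id }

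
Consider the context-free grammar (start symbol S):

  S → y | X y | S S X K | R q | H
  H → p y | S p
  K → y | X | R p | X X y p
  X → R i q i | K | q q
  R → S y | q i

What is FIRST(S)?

{ p, q, y }

S → y contributes {y}.
From S → X y: add FIRST(X) = { p, q, y }.
From S → S S X K: add FIRST(S) = { p, q, y }.
From S → R q: add FIRST(R) = { p, q, y }.
From S → H: add FIRST(H) = { p, q, y }.
Union: FIRST(S) = { p, q, y }.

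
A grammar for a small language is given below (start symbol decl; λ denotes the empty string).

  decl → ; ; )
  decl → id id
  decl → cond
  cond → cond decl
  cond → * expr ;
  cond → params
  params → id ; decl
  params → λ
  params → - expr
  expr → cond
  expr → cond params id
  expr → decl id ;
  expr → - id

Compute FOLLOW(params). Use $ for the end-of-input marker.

In cond → params: params is at the end, add FOLLOW(cond) = { $, *, -, ;, id }.
In expr → cond params id: add FIRST(id) = { id }.
Union: FOLLOW(params) = { $, *, -, ;, id }.

{ $, *, -, ;, id }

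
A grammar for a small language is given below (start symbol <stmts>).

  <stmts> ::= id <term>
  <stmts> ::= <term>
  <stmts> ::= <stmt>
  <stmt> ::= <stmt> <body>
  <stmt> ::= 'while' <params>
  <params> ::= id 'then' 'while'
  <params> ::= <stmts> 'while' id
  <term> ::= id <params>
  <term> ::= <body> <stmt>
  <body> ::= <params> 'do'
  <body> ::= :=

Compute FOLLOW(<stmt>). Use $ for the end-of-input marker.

{ $, 'while', :=, id }

In <stmts> ::= <stmt>: <stmt> is at the end, add FOLLOW(<stmts>) = { $, 'while' }.
In <stmt> ::= <stmt> <body>: add FIRST(<body>) = { 'while', :=, id }.
In <term> ::= <body> <stmt>: <stmt> is at the end, add FOLLOW(<term>) = { $, 'while' }.
Union: FOLLOW(<stmt>) = { $, 'while', :=, id }.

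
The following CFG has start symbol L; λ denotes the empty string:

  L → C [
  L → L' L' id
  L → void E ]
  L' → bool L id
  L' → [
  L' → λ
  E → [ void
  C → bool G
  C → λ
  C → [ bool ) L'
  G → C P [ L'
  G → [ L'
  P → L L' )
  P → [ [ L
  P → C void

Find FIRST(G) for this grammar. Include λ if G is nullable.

From G → C P [ L': C nullable, take FIRST(C) ∪ FIRST(P) = { [, bool, id, void }.
G → [ L' contributes {[}.
Union: FIRST(G) = { [, bool, id, void }.

{ [, bool, id, void }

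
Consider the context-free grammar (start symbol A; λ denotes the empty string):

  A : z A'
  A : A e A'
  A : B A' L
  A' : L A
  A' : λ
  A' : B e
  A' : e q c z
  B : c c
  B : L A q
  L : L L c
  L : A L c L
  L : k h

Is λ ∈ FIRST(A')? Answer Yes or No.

A' has an λ-production, so A' ⇒ λ.

Yes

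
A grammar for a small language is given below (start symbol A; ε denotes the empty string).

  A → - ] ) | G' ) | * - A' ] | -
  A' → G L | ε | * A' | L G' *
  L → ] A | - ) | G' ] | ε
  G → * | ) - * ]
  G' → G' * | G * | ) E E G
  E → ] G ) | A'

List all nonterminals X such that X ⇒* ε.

{ A', E, L }

Directly nullable (have an ε-production): A', L.
E → A' with every symbol nullable, so E is nullable.
No other nonterminal has a production whose RHS symbols are all nullable.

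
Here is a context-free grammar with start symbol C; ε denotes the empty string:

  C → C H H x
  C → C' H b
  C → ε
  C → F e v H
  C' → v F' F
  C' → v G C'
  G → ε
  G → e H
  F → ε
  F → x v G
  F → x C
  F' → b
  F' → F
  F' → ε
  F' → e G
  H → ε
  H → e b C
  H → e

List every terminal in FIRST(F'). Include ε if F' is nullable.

{ b, e, x, ε }

F' → b contributes {b}.
From F' → F: add FIRST(F) = { x, ε } (including ε since F is nullable).
F' → ε contributes ε.
F' → e G contributes {e}.
Union: FIRST(F') = { b, e, x, ε }.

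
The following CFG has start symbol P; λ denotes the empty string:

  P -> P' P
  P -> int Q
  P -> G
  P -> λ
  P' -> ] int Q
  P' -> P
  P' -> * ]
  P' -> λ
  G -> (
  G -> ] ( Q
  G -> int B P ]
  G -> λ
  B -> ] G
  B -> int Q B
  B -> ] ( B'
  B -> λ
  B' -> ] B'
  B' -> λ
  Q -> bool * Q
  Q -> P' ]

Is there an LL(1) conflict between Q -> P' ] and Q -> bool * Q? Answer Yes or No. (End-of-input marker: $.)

FIRST(P' ]) = { (, *, ], int } and FIRST(bool * Q) = { bool }.
The FIRST sets are disjoint and neither alternative is nullable — no conflict.

No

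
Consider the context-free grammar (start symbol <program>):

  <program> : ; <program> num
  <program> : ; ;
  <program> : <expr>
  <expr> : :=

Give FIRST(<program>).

<program> : ; <program> num contributes {;}.
<program> : ; ; contributes {;}.
From <program> : <expr>: add FIRST(<expr>) = { := }.
Union: FIRST(<program>) = { :=, ; }.

{ :=, ; }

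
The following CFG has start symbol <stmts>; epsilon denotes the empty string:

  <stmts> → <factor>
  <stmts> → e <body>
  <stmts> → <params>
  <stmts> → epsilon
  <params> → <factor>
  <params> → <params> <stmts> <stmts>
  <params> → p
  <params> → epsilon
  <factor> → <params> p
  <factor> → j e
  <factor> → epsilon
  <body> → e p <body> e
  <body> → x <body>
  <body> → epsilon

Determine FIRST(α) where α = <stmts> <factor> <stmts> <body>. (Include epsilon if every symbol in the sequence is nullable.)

{ e, j, p, x, epsilon }

Add FIRST(<stmts>)\{epsilon} = { e, j, p }; <stmts> is nullable, continue.
Add FIRST(<factor>)\{epsilon} = { e, j, p }; <factor> is nullable, continue.
Add FIRST(<stmts>)\{epsilon} = { e, j, p }; <stmts> is nullable, continue.
Add FIRST(<body>)\{epsilon} = { e, x }; <body> is nullable, continue.
Every symbol is nullable, so include epsilon.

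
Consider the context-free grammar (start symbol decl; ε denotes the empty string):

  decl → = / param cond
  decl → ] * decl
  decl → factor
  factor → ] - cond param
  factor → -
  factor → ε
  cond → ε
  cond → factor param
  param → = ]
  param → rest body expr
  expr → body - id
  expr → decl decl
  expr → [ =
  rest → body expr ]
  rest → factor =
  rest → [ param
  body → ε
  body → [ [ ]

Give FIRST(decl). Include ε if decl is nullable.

{ -, =, ], ε }

decl → = / param cond contributes {=}.
decl → ] * decl contributes {]}.
From decl → factor: add FIRST(factor) = { -, ], ε } (including ε since factor is nullable).
Union: FIRST(decl) = { -, =, ], ε }.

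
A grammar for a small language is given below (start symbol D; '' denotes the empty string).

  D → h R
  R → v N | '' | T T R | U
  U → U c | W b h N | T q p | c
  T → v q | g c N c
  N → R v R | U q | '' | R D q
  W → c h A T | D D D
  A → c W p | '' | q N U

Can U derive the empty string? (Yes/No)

Nullable nonterminals: A, N, R.
No production of U has an RHS whose symbols are all nullable, so U is not nullable.

No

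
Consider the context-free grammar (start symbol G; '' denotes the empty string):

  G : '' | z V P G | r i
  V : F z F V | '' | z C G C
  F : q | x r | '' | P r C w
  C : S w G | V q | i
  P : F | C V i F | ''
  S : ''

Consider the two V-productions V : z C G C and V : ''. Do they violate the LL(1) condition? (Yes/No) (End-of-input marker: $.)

FIRST(z C G C) = { z } and FIRST('') = { '' }.
The second alternative is nullable and FOLLOW(V) = { $, i, q, r, w, x, z } shares z with FIRST of the first — conflict.

Yes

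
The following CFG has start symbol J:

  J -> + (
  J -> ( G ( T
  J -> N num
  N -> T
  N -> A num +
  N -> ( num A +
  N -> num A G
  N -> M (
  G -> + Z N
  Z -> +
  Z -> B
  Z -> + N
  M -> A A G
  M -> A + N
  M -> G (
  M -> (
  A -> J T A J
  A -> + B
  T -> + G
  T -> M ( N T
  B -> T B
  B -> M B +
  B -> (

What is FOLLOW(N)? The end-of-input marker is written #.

In J -> N num: add FIRST(num) = { num }.
In G -> + Z N: N is at the end, add FOLLOW(G) = { #, (, +, num }.
In Z -> + N: N is at the end, add FOLLOW(Z) = { (, +, num }.
In M -> A + N: N is at the end, add FOLLOW(M) = { (, +, num }.
In T -> M ( N T: add FIRST(T) = { (, +, num }.
Union: FOLLOW(N) = { #, (, +, num }.

{ #, (, +, num }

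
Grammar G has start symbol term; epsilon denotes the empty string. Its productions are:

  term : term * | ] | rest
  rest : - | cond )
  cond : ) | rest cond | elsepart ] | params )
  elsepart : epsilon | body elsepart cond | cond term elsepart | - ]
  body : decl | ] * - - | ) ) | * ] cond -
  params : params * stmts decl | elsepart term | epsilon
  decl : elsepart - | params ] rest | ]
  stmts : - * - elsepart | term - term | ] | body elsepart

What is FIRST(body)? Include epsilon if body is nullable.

{ ), *, -, ] }

From body : decl: add FIRST(decl) = { ), *, -, ] }.
body : ] * - - contributes {]}.
body : ) ) contributes {)}.
body : * ] cond - contributes {*}.
Union: FIRST(body) = { ), *, -, ] }.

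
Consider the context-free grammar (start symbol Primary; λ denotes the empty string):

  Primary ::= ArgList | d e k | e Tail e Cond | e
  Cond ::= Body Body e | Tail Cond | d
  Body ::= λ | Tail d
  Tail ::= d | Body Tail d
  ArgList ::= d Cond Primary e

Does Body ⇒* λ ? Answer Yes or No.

Yes

Body has an λ-production, so Body ⇒ λ.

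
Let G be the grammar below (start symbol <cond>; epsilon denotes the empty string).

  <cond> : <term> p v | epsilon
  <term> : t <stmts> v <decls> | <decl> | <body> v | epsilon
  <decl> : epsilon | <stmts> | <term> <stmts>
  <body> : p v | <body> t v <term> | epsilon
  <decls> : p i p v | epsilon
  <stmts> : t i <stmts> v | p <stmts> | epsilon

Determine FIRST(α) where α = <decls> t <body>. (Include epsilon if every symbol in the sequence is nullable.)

Add FIRST(<decls>)\{epsilon} = { p }; <decls> is nullable, continue.
t is a terminal; add {t} and stop.

{ p, t }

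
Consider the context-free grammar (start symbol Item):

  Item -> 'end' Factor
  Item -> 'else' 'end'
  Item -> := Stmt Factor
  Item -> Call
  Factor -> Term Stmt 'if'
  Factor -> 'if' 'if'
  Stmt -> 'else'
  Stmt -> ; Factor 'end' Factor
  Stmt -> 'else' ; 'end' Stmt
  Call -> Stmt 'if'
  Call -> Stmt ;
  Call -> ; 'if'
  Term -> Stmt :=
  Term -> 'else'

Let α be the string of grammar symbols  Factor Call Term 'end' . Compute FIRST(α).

{ 'else', 'if', ; }

Add FIRST(Factor) = { 'else', 'if', ; }; Factor is not nullable, stop.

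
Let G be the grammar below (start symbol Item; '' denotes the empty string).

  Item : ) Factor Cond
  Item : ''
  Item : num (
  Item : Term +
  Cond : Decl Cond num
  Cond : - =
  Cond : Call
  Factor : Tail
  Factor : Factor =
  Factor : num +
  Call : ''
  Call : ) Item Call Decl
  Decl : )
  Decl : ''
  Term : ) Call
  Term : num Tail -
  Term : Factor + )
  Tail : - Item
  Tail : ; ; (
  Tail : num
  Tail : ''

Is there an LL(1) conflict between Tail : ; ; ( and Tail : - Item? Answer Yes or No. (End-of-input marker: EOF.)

FIRST(; ; () = { ; } and FIRST(- Item) = { - }.
The FIRST sets are disjoint and neither alternative is nullable — no conflict.

No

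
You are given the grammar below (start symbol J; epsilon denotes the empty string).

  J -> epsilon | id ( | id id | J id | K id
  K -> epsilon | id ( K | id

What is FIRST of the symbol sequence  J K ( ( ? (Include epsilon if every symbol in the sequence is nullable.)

Add FIRST(J)\{epsilon} = { id }; J is nullable, continue.
Add FIRST(K)\{epsilon} = { id }; K is nullable, continue.
( is a terminal; add {(} and stop.

{ (, id }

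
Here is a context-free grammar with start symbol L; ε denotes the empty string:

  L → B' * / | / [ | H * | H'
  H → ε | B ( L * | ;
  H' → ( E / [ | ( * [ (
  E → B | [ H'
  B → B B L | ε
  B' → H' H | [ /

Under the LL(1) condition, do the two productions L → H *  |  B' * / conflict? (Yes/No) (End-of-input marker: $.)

FIRST(H *) = { (, *, /, ;, [ } and FIRST(B' * /) = { (, [ }.
Both contain (, so the two alternatives are not disjoint — LL(1) conflict.

Yes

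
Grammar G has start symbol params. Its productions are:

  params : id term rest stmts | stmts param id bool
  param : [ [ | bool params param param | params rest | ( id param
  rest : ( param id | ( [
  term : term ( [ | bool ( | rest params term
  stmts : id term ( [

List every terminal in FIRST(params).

params : id term rest stmts contributes {id}.
From params : stmts param id bool: add FIRST(stmts) = { id }.
Union: FIRST(params) = { id }.

{ id }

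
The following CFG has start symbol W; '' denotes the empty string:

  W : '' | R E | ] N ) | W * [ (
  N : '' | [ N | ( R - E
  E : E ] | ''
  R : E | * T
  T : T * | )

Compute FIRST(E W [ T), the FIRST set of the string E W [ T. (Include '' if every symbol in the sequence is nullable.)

{ *, [, ] }

Add FIRST(E)\{''} = { ] }; E is nullable, continue.
Add FIRST(W)\{''} = { *, ] }; W is nullable, continue.
[ is a terminal; add {[} and stop.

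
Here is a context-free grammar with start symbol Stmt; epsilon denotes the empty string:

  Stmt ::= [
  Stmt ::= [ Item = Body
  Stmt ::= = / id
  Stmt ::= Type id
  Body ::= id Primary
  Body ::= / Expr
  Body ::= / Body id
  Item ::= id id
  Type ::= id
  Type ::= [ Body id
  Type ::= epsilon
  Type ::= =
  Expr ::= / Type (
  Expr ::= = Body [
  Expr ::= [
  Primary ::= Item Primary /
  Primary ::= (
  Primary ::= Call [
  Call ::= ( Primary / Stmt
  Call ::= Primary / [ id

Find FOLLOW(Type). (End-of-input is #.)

{ (, id }

In Stmt ::= Type id: add FIRST(id) = { id }.
In Expr ::= / Type (: add FIRST(() = { ( }.
Union: FOLLOW(Type) = { (, id }.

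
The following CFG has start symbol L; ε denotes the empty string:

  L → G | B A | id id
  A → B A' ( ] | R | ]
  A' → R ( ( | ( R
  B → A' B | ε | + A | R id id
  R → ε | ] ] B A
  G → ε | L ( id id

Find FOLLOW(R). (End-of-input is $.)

{ $, (, +, ], id }

In A → R: R is at the end, add FOLLOW(A) = { $, (, +, ], id }.
In A' → R ( (: add FIRST(( () = { ( }.
In A' → ( R: R is at the end, add FOLLOW(A') = { $, (, +, ], id }.
In B → R id id: add FIRST(id id) = { id }.
Union: FOLLOW(R) = { $, (, +, ], id }.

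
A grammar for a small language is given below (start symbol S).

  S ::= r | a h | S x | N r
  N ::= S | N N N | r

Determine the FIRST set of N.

{ a, r }

From N ::= S: add FIRST(S) = { a, r }.
From N ::= N N N: add FIRST(N) = { a, r }.
N ::= r contributes {r}.
Union: FIRST(N) = { a, r }.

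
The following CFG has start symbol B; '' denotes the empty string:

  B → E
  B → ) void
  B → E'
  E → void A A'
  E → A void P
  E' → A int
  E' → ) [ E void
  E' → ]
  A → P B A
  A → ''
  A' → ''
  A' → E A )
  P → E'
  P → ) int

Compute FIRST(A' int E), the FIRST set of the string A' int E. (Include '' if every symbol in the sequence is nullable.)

{ ), ], int, void }

Add FIRST(A')\{''} = { ), ], int, void }; A' is nullable, continue.
int is a terminal; add {int} and stop.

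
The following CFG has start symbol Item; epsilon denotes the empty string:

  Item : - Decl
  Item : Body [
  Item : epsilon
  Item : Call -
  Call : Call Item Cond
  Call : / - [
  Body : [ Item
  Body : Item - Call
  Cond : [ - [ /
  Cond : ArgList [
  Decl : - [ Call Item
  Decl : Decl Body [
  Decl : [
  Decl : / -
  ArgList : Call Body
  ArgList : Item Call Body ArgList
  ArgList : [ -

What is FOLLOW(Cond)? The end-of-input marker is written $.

{ $, -, /, [ }

In Call : Call Item Cond: Cond is at the end, add FOLLOW(Call) = { $, -, /, [ }.
Union: FOLLOW(Cond) = { $, -, /, [ }.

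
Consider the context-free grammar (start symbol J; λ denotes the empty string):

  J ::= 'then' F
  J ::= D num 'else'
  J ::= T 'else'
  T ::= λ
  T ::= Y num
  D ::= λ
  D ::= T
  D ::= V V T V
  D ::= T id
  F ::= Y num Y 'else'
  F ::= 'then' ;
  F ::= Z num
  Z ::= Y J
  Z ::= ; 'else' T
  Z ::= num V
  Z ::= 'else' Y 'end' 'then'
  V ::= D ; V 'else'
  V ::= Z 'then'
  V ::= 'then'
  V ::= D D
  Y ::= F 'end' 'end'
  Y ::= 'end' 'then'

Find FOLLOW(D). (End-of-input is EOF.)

In J ::= D num 'else': add FIRST(num 'else') = { num }.
In V ::= D ; V 'else': add FIRST(; V 'else') = { ; }.
In V ::= D D: add FIRST(D)\{λ} = { 'else', 'end', 'then', ;, id, num }.
  Since D is nullable, also add FOLLOW(V) = { 'else', 'end', 'then', ;, id, num }.
In V ::= D D: D is at the end, add FOLLOW(V) = { 'else', 'end', 'then', ;, id, num }.
Union: FOLLOW(D) = { 'else', 'end', 'then', ;, id, num }.

{ 'else', 'end', 'then', ;, id, num }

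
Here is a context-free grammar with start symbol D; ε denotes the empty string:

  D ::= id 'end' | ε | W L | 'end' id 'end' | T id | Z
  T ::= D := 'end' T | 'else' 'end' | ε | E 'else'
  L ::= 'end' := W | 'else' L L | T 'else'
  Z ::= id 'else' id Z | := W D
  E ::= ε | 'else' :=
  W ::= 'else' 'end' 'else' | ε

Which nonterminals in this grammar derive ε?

{ D, E, T, W }

Directly nullable (have an ε-production): D, T, E, W.
No other nonterminal has a production whose RHS symbols are all nullable.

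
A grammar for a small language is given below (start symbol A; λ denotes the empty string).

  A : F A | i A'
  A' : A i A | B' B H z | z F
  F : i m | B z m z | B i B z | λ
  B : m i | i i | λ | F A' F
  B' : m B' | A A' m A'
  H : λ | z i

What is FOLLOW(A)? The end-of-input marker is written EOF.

{ EOF, i, m, z }

A is the start symbol, so EOF ∈ FOLLOW(A).
In A : F A: A is at the end, add FOLLOW(A) = { EOF, i, m, z }.
In A' : A i A: add FIRST(i A) = { i }.
In A' : A i A: A is at the end, add FOLLOW(A') = { EOF, i, m, z }.
In B' : A A' m A': add FIRST(A' m A') = { i, m, z }.
Union: FOLLOW(A) = { EOF, i, m, z }.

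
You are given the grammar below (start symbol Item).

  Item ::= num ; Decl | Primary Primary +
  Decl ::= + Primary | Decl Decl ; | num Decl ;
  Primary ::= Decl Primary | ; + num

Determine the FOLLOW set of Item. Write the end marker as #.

Item is the start symbol, so # ∈ FOLLOW(Item).
Union: FOLLOW(Item) = { # }.

{ # }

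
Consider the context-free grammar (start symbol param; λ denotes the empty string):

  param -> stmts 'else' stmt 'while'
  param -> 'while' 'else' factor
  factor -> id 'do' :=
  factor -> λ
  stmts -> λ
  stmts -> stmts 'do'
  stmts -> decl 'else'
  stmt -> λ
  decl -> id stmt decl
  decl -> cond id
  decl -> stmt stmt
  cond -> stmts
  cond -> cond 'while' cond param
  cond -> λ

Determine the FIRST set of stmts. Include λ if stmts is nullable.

{ 'do', 'else', 'while', id, λ }

stmts -> λ contributes λ.
From stmts -> stmts 'do': stmts nullable, take FIRST(stmts) ∪ {'do'} = { 'do', 'else', 'while', id }.
From stmts -> decl 'else': decl nullable, take FIRST(decl) ∪ {'else'} = { 'do', 'else', 'while', id }.
Union: FIRST(stmts) = { 'do', 'else', 'while', id, λ }.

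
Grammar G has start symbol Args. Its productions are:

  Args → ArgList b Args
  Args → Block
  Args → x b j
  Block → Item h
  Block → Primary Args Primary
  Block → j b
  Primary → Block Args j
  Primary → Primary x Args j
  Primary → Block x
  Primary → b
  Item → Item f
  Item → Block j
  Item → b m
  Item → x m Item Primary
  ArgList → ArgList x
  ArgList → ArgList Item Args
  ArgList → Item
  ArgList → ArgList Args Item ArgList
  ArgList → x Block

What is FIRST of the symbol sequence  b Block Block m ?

b is a terminal; add {b} and stop.

{ b }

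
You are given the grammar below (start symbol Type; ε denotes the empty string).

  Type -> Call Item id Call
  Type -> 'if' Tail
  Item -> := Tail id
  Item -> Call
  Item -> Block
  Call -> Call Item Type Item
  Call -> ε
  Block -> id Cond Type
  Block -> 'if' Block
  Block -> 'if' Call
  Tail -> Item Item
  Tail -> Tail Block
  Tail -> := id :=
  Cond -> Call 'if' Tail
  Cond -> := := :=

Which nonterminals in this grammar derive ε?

{ Call, Item, Tail }

Directly nullable (have an ε-production): Call.
Tail -> Item Item with every symbol nullable, so Tail is nullable.
Item -> Call with every symbol nullable, so Item is nullable.
No other nonterminal has a production whose RHS symbols are all nullable.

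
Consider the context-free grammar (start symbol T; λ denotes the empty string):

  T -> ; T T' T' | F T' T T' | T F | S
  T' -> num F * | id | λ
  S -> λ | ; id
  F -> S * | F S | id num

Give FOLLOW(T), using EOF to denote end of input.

{ EOF, *, ;, id, num }

T is the start symbol, so EOF ∈ FOLLOW(T).
In T -> ; T T' T': add FIRST(T' T')\{λ} = { id, num }.
  Since T' T' is nullable, also add FOLLOW(T) = { EOF, *, ;, id, num }.
In T -> F T' T T': add FIRST(T')\{λ} = { id, num }.
  Since T' is nullable, also add FOLLOW(T) = { EOF, *, ;, id, num }.
In T -> T F: add FIRST(F) = { *, ;, id }.
Union: FOLLOW(T) = { EOF, *, ;, id, num }.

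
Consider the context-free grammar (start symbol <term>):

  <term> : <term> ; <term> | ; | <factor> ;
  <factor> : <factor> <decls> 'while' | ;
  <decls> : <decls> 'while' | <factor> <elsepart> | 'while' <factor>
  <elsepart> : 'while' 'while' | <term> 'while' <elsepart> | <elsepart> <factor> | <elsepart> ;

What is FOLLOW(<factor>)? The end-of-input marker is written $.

{ 'while', ; }

In <term> : <factor> ;: add FIRST(;) = { ; }.
In <factor> : <factor> <decls> 'while': add FIRST(<decls> 'while') = { 'while', ; }.
In <decls> : <factor> <elsepart>: add FIRST(<elsepart>) = { 'while', ; }.
In <decls> : 'while' <factor>: <factor> is at the end, add FOLLOW(<decls>) = { 'while' }.
In <elsepart> : <elsepart> <factor>: <factor> is at the end, add FOLLOW(<elsepart>) = { 'while', ; }.
Union: FOLLOW(<factor>) = { 'while', ; }.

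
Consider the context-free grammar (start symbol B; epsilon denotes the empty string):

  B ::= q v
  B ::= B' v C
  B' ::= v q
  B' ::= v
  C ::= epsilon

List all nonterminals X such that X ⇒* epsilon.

{ C }

Directly nullable (have an epsilon-production): C.
No other nonterminal has a production whose RHS symbols are all nullable.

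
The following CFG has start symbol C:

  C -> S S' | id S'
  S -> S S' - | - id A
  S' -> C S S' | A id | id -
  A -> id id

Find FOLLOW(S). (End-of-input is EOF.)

{ -, id }

In C -> S S': add FIRST(S') = { -, id }.
In S -> S S' -: add FIRST(S' -) = { -, id }.
In S' -> C S S': add FIRST(S') = { -, id }.
Union: FOLLOW(S) = { -, id }.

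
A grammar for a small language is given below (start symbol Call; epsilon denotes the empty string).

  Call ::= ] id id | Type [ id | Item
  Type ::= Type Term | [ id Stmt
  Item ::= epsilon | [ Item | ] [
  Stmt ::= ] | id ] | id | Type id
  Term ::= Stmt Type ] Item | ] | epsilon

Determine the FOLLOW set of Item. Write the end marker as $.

{ $, [, ], id }

In Call ::= Item: Item is at the end, add FOLLOW(Call) = { $ }.
In Item ::= [ Item: Item is at the end, add FOLLOW(Item) = { $, [, ], id }.
In Term ::= Stmt Type ] Item: Item is at the end, add FOLLOW(Term) = { [, ], id }.
Union: FOLLOW(Item) = { $, [, ], id }.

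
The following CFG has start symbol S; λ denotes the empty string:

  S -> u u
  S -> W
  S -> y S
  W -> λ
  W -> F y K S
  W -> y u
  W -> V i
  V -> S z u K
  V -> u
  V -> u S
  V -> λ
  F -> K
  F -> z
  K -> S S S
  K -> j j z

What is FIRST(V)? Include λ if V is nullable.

{ i, j, u, y, z, λ }

From V -> S z u K: S nullable, take FIRST(S) ∪ {z} = { i, j, u, y, z }.
V -> u contributes {u}.
V -> u S contributes {u}.
V -> λ contributes λ.
Union: FIRST(V) = { i, j, u, y, z, λ }.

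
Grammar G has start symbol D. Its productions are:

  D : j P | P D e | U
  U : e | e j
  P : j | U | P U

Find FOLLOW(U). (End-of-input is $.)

{ $, e, j }

In D : U: U is at the end, add FOLLOW(D) = { $, e }.
In P : U: U is at the end, add FOLLOW(P) = { $, e, j }.
In P : P U: U is at the end, add FOLLOW(P) = { $, e, j }.
Union: FOLLOW(U) = { $, e, j }.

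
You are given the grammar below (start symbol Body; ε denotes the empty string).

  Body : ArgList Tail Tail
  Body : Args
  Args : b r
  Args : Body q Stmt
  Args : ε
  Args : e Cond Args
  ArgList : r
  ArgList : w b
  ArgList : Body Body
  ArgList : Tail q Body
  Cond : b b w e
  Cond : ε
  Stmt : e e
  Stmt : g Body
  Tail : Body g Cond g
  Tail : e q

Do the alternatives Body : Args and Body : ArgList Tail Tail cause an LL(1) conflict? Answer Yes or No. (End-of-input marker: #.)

FIRST(Args) = { b, e, g, q, r, w, ε } and FIRST(ArgList Tail Tail) = { b, e, g, q, r, w }.
Both contain b, so the two alternatives are not disjoint — LL(1) conflict.

Yes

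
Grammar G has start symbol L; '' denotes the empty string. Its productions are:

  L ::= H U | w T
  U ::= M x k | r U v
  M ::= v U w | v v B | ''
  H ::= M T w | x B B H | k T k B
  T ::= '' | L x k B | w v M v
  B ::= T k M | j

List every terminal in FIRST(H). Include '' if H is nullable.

{ k, v, w, x }

From H ::= M T w: M, T nullable, take FIRST(M) ∪ FIRST(T) ∪ {w} = { k, v, w, x }.
H ::= x B B H contributes {x}.
H ::= k T k B contributes {k}.
Union: FIRST(H) = { k, v, w, x }.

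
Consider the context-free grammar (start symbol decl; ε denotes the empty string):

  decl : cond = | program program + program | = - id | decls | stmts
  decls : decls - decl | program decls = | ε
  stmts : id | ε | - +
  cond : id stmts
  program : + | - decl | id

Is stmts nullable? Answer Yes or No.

Yes

stmts has an ε-production, so stmts ⇒ ε.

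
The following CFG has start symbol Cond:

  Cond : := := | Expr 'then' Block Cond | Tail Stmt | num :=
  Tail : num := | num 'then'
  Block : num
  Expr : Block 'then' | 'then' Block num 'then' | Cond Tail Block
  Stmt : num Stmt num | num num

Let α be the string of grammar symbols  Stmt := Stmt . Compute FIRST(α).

{ num }

Add FIRST(Stmt) = { num }; Stmt is not nullable, stop.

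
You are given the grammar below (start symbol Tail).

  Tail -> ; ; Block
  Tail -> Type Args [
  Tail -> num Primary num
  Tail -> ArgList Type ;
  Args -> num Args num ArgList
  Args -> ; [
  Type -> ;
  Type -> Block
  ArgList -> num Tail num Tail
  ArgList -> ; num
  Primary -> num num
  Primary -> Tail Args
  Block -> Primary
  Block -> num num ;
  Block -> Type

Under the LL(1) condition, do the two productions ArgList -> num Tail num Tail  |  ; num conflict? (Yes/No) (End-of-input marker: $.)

No

FIRST(num Tail num Tail) = { num } and FIRST(; num) = { ; }.
The FIRST sets are disjoint and neither alternative is nullable — no conflict.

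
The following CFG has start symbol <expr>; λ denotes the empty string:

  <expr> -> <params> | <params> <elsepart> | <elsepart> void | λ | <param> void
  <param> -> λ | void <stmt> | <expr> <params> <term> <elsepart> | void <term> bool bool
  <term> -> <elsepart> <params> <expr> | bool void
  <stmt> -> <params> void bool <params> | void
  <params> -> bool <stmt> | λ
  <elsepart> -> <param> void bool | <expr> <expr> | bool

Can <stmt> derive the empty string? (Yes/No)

Nullable nonterminals: <elsepart>, <expr>, <param>, <params>, <term>.
No production of <stmt> has an RHS whose symbols are all nullable, so <stmt> is not nullable.

No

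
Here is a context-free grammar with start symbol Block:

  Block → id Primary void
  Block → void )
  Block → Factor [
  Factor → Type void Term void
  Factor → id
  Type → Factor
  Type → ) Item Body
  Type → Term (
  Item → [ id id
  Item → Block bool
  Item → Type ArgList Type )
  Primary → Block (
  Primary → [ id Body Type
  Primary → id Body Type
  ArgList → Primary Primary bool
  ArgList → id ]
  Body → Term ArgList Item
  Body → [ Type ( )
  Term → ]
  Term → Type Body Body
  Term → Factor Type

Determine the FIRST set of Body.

{ ), [, ], id }

From Body → Term ArgList Item: add FIRST(Term) = { ), ], id }.
Body → [ Type ( ) contributes {[}.
Union: FIRST(Body) = { ), [, ], id }.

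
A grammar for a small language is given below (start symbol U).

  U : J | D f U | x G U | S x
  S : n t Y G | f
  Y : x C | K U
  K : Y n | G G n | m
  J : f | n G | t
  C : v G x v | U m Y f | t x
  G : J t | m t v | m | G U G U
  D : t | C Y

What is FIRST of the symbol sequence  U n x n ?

{ f, n, t, v, x }

Add FIRST(U) = { f, n, t, v, x }; U is not nullable, stop.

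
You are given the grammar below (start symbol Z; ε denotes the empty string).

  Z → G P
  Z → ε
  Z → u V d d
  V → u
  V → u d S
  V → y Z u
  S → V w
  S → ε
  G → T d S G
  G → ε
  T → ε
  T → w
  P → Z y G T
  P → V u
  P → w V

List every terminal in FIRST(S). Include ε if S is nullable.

From S → V w: add FIRST(V) = { u, y }.
S → ε contributes ε.
Union: FIRST(S) = { u, y, ε }.

{ u, y, ε }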